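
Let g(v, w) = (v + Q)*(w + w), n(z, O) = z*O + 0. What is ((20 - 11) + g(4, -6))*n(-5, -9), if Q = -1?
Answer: -1215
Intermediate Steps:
n(z, O) = O*z (n(z, O) = O*z + 0 = O*z)
g(v, w) = 2*w*(-1 + v) (g(v, w) = (v - 1)*(w + w) = (-1 + v)*(2*w) = 2*w*(-1 + v))
((20 - 11) + g(4, -6))*n(-5, -9) = ((20 - 11) + 2*(-6)*(-1 + 4))*(-9*(-5)) = (9 + 2*(-6)*3)*45 = (9 - 36)*45 = -27*45 = -1215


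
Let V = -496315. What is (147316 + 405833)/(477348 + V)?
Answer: -553149/18967 ≈ -29.164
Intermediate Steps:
(147316 + 405833)/(477348 + V) = (147316 + 405833)/(477348 - 496315) = 553149/(-18967) = 553149*(-1/18967) = -553149/18967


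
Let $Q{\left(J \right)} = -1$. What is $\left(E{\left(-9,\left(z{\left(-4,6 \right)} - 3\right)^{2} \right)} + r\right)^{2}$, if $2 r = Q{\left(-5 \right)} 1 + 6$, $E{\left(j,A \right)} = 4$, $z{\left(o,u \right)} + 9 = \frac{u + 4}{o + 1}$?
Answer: $\frac{169}{4} \approx 42.25$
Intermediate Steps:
$z{\left(o,u \right)} = -9 + \frac{4 + u}{1 + o}$ ($z{\left(o,u \right)} = -9 + \frac{u + 4}{o + 1} = -9 + \frac{4 + u}{1 + o}$)
$r = \frac{5}{2}$ ($r = \frac{\left(-1\right) 1 + 6}{2} = \frac{-1 + 6}{2} = \frac{1}{2} \cdot 5 = \frac{5}{2} \approx 2.5$)
$\left(E{\left(-9,\left(z{\left(-4,6 \right)} - 3\right)^{2} \right)} + r\right)^{2} = \left(4 + \frac{5}{2}\right)^{2} = \left(\frac{13}{2}\right)^{2} = \frac{169}{4}$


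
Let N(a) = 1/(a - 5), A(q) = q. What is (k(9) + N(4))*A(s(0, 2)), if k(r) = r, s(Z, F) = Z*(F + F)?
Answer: 0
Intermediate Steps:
s(Z, F) = 2*F*Z (s(Z, F) = Z*(2*F) = 2*F*Z)
N(a) = 1/(-5 + a)
(k(9) + N(4))*A(s(0, 2)) = (9 + 1/(-5 + 4))*(2*2*0) = (9 + 1/(-1))*0 = (9 - 1)*0 = 8*0 = 0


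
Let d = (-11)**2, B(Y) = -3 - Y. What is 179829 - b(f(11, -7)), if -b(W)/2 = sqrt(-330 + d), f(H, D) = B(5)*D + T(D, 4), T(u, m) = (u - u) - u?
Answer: 179829 + 2*I*sqrt(209) ≈ 1.7983e+5 + 28.914*I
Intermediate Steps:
T(u, m) = -u (T(u, m) = 0 - u = -u)
d = 121
f(H, D) = -9*D (f(H, D) = (-3 - 1*5)*D - D = (-3 - 5)*D - D = -8*D - D = -9*D)
b(W) = -2*I*sqrt(209) (b(W) = -2*sqrt(-330 + 121) = -2*I*sqrt(209))
179829 - b(f(11, -7)) = 179829 - (-2)*I*sqrt(209) = 179829 + 2*I*sqrt(209)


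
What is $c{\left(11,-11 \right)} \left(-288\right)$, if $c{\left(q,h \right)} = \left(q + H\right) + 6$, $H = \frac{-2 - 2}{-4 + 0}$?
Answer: $-5184$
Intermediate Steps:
$H = 1$ ($H = - \frac{4}{-4} = \left(-4\right) \left(- \frac{1}{4}\right) = 1$)
$c{\left(q,h \right)} = 7 + q$ ($c{\left(q,h \right)} = \left(q + 1\right) + 6 = \left(1 + q\right) + 6 = 7 + q$)
$c{\left(11,-11 \right)} \left(-288\right) = \left(7 + 11\right) \left(-288\right) = 18 \left(-288\right) = -5184$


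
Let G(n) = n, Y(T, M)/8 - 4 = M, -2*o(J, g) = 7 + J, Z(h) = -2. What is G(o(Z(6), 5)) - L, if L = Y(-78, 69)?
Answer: -1173/2 ≈ -586.50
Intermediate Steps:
o(J, g) = -7/2 - J/2 (o(J, g) = -(7 + J)/2 = -7/2 - J/2)
Y(T, M) = 32 + 8*M
L = 584 (L = 32 + 8*69 = 32 + 552 = 584)
G(o(Z(6), 5)) - L = (-7/2 - ½*(-2)) - 1*584 = (-7/2 + 1) - 584 = -5/2 - 584 = -1173/2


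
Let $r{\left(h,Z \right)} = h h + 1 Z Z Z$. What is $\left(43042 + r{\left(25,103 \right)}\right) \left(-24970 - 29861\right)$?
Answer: $-62309619414$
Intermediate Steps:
$r{\left(h,Z \right)} = Z^{3} + h^{2}$ ($r{\left(h,Z \right)} = h^{2} + Z Z Z = h^{2} + Z^{2} Z = h^{2} + Z^{3} = Z^{3} + h^{2}$)
$\left(43042 + r{\left(25,103 \right)}\right) \left(-24970 - 29861\right) = \left(43042 + \left(103^{3} + 25^{2}\right)\right) \left(-24970 - 29861\right) = \left(43042 + \left(1092727 + 625\right)\right) \left(-54831\right) = \left(43042 + 1093352\right) \left(-54831\right) = 1136394 \left(-54831\right) = -62309619414$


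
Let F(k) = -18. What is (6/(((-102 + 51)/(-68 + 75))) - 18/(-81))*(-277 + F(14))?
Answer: 27140/153 ≈ 177.39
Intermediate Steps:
(6/(((-102 + 51)/(-68 + 75))) - 18/(-81))*(-277 + F(14)) = (6/(((-102 + 51)/(-68 + 75))) - 18/(-81))*(-277 - 18) = (6/((-51/7)) - 18*(-1/81))*(-295) = (6/((-51*1/7)) + 2/9)*(-295) = (6/(-51/7) + 2/9)*(-295) = (6*(-7/51) + 2/9)*(-295) = (-14/17 + 2/9)*(-295) = -92/153*(-295) = 27140/153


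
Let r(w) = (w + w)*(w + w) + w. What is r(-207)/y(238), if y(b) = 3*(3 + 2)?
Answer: 57063/5 ≈ 11413.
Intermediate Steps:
r(w) = w + 4*w² (r(w) = (2*w)*(2*w) + w = 4*w² + w = w + 4*w²)
y(b) = 15 (y(b) = 3*5 = 15)
r(-207)/y(238) = -207*(1 + 4*(-207))/15 = -207*(1 - 828)*(1/15) = -207*(-827)*(1/15) = 171189*(1/15) = 57063/5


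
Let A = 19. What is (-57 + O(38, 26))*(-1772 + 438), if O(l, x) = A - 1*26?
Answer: 85376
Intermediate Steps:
O(l, x) = -7 (O(l, x) = 19 - 1*26 = 19 - 26 = -7)
(-57 + O(38, 26))*(-1772 + 438) = (-57 - 7)*(-1772 + 438) = -64*(-1334) = 85376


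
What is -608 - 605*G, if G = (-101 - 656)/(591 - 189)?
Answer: 213569/402 ≈ 531.27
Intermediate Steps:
G = -757/402 ≈ -1.8831
-608 - 605*G = -608 - 605*(-757/402) = -608 + 457985/402 = 213569/402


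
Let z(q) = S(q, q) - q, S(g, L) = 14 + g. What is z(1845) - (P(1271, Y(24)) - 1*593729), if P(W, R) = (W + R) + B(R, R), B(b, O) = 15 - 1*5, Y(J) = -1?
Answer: 592463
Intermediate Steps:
B(b, O) = 10 (B(b, O) = 15 - 5 = 10)
P(W, R) = 10 + R + W (P(W, R) = (W + R) + 10 = (R + W) + 10 = 10 + R + W)
z(q) = 14 (z(q) = (14 + q) - q = 14)
z(1845) - (P(1271, Y(24)) - 1*593729) = 14 - ((10 - 1 + 1271) - 1*593729) = 14 - (1280 - 593729) = 14 - 1*(-592449) = 14 + 592449 = 592463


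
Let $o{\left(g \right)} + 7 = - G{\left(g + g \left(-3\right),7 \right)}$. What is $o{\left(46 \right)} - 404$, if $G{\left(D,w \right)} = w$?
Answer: $-418$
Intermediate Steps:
$o{\left(g \right)} = -14$ ($o{\left(g \right)} = -7 - 7 = -14$)
$o{\left(46 \right)} - 404 = -14 - 404 = -418$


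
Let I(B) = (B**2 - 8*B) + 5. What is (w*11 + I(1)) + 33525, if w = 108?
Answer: 34711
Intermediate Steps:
I(B) = 5 + B**2 - 8*B
(w*11 + I(1)) + 33525 = (108*11 + (5 + 1**2 - 8*1)) + 33525 = (1188 + (5 + 1 - 8)) + 33525 = (1188 - 2) + 33525 = 1186 + 33525 = 34711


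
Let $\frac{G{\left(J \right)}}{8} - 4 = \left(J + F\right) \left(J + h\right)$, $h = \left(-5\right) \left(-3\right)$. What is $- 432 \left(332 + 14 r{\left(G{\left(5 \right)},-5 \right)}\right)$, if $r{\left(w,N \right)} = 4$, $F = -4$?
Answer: $-167616$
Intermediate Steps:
$h = 15$
$G{\left(J \right)} = 32 + 8 \left(-4 + J\right) \left(15 + J\right)$ ($G{\left(J \right)} = 32 + 8 \left(J - 4\right) \left(J + 15\right) = 32 + 8 \left(-4 + J\right) \left(15 + J\right)$)
$- 432 \left(332 + 14 r{\left(G{\left(5 \right)},-5 \right)}\right) = - 432 \left(332 + 14 \cdot 4\right) = - 432 \left(332 + 56\right) = \left(-432\right) 388 = -167616$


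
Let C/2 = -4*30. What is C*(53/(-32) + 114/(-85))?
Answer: 24459/34 ≈ 719.38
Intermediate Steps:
C = -240 (C = 2*(-4*30) = 2*(-120) = -240)
C*(53/(-32) + 114/(-85)) = -240*(53/(-32) + 114/(-85)) = -240*(53*(-1/32) + 114*(-1/85)) = -240*(-53/32 - 114/85) = -240*(-8153/2720) = 24459/34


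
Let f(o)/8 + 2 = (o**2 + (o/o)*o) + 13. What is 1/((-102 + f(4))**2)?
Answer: 1/21316 ≈ 4.6913e-5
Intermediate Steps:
f(o) = 88 + 8*o + 8*o**2 (f(o) = -16 + 8*((o**2 + (o/o)*o) + 13) = -16 + 8*((o**2 + 1*o) + 13) = -16 + 8*((o**2 + o) + 13) = -16 + 8*((o + o**2) + 13) = -16 + 8*(13 + o + o**2) = -16 + (104 + 8*o + 8*o**2) = 88 + 8*o + 8*o**2)
1/((-102 + f(4))**2) = 1/((-102 + (88 + 8*4 + 8*4**2))**2) = 1/((-102 + (88 + 32 + 8*16))**2) = 1/((-102 + (88 + 32 + 128))**2) = 1/((-102 + 248)**2) = 1/(146**2) = 1/21316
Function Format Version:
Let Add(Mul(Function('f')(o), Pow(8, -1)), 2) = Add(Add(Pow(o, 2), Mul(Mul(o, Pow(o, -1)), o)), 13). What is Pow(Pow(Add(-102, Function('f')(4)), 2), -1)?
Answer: Rational(1, 21316) ≈ 4.6913e-5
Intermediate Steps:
Function('f')(o) = Add(88, Mul(8, o), Mul(8, Pow(o, 2))) (Function('f')(o) = Add(-16, Mul(8, Add(Add(Pow(o, 2), Mul(Mul(o, Pow(o, -1)), o)), 13))) = Add(-16, Mul(8, Add(Add(Pow(o, 2), Mul(1, o)), 13))) = Add(-16, Mul(8, Add(Add(Pow(o, 2), o), 13))) = Add(-16, Mul(8, Add(Add(o, Pow(o, 2)), 13))) = Add(-16, Mul(8, Add(13, o, Pow(o, 2)))) = Add(-16, Add(104, Mul(8, o), Mul(8, Pow(o, 2)))) = Add(88, Mul(8, o), Mul(8, Pow(o, 2))))
Pow(Pow(Add(-102, Function('f')(4)), 2), -1) = Pow(Pow(Add(-102, Add(88, Mul(8, 4), Mul(8, Pow(4, 2)))), 2), -1) = Pow(Pow(Add(-102, Add(88, 32, Mul(8, 16))), 2), -1) = Pow(Pow(Add(-102, Add(88, 32, 128)), 2), -1) = Pow(Pow(Add(-102, 248), 2), -1) = Pow(Pow(146, 2), -1) = Pow(21316, -1) = Rational(1, 21316)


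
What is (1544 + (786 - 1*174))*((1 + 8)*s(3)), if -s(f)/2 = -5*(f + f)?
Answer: 1164240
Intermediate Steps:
s(f) = 20*f (s(f) = -(-10)*(f + f) = -(-10)*2*f = -(-20)*f = 20*f)
(1544 + (786 - 1*174))*((1 + 8)*s(3)) = (1544 + (786 - 1*174))*((1 + 8)*(20*3)) = (1544 + (786 - 174))*(9*60) = (1544 + 612)*540 = 2156*540 = 1164240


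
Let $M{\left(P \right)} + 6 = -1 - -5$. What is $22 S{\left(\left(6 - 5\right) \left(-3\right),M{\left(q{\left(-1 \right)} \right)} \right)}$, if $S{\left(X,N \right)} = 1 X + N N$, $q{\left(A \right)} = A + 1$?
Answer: $22$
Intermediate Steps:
$q{\left(A \right)} = 1 + A$
$M{\left(P \right)} = -2$ ($M{\left(P \right)} = -6 - -4 = -6 + \left(-1 + 5\right) = -6 + 4 = -2$)
$S{\left(X,N \right)} = X + N^{2}$
$22 S{\left(\left(6 - 5\right) \left(-3\right),M{\left(q{\left(-1 \right)} \right)} \right)} = 22 \left(\left(6 - 5\right) \left(-3\right) + \left(-2\right)^{2}\right) = 22 \left(1 \left(-3\right) + 4\right) = 22 \left(-3 + 4\right) = 22 \cdot 1 = 22$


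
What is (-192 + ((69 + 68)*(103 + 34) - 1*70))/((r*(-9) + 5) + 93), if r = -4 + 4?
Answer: 18507/98 ≈ 188.85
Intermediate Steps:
r = 0
(-192 + ((69 + 68)*(103 + 34) - 1*70))/((r*(-9) + 5) + 93) = (-192 + ((69 + 68)*(103 + 34) - 1*70))/((0*(-9) + 5) + 93) = (-192 + (137*137 - 70))/((0 + 5) + 93) = (-192 + (18769 - 70))/(5 + 93) = (-192 + 18699)/98 = 18507*(1/98) = 18507/98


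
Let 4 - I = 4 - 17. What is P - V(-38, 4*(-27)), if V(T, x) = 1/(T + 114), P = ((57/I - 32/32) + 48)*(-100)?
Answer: -6505617/1292 ≈ -5035.3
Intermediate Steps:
I = 17 (I = 4 - (4 - 17) = 4 - 1*(-13) = 4 + 13 = 17)
P = -85600/17 (P = ((57/17 - 32/32) + 48)*(-100) = ((57*(1/17) - 32*1/32) + 48)*(-100) = ((57/17 - 1) + 48)*(-100) = (40/17 + 48)*(-100) = (856/17)*(-100) = -85600/17 ≈ -5035.3)
V(T, x) = 1/(114 + T)
P - V(-38, 4*(-27)) = -85600/17 - 1/(114 - 38) = -85600/17 - 1/76 = -6505617/1292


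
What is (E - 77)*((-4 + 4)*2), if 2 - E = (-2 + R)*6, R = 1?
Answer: 0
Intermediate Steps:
E = 8 (E = 2 - (-2 + 1)*6 = 2 - (-1)*6 = 2 - 1*(-6) = 2 + 6 = 8)
(E - 77)*((-4 + 4)*2) = (8 - 77)*((-4 + 4)*2) = -0*2 = -69*0 = 0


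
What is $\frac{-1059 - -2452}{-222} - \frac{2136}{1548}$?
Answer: $- \frac{24357}{3182} \approx -7.6546$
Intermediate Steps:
$\frac{-1059 - -2452}{-222} - \frac{2136}{1548} = \left(-1059 + 2452\right) \left(- \frac{1}{222}\right) - \frac{178}{129} = 1393 \left(- \frac{1}{222}\right) - \frac{178}{129} = - \frac{1393}{222} - \frac{178}{129} = - \frac{24357}{3182}$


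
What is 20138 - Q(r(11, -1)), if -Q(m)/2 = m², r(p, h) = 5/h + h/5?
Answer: 504802/25 ≈ 20192.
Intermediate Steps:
r(p, h) = 5/h + h/5 (r(p, h) = 5/h + h*(⅕) = 5/h + h/5)
Q(m) = -2*m²
20138 - Q(r(11, -1)) = 20138 - (-2)*(5/(-1) + (⅕)*(-1))² = 20138 - (-2)*(5*(-1) - ⅕)² = 20138 - (-2)*(-5 - ⅕)² = 20138 - (-2)*(-26/5)² = 20138 - (-2)*676/25 = 20138 - 1*(-1352/25) = 20138 + 1352/25 = 504802/25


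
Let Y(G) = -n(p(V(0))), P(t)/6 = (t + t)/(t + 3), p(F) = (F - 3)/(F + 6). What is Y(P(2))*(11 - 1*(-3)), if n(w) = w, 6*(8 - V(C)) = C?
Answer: -5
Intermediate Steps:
V(C) = 8 - C/6
p(F) = (-3 + F)/(6 + F)
P(t) = 12*t/(3 + t) (P(t) = 6*((t + t)/(t + 3)) = 6*((2*t)/(3 + t)) = 6*(2*t/(3 + t)) = 12*t/(3 + t))
Y(G) = -5/14 (Y(G) = -(-3 + (8 - ⅙*0))/(6 + (8 - ⅙*0)) = -(-3 + (8 + 0))/(6 + (8 + 0)) = -(-3 + 8)/(6 + 8) = -5/14)
Y(P(2))*(11 - 1*(-3)) = -5*(11 - 1*(-3))/14 = -5*(11 + 3)/14 = -5/14*14 = -5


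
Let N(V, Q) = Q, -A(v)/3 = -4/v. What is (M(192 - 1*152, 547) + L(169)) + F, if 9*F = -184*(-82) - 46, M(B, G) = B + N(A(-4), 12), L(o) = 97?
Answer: 5461/3 ≈ 1820.3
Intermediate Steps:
A(v) = 12/v (A(v) = -(-12)/v = 12/v)
M(B, G) = 12 + B (M(B, G) = B + 12 = 12 + B)
F = 5014/3 (F = (-184*(-82) - 46)/9 = (15088 - 46)/9 = (⅑)*15042 = 5014/3 ≈ 1671.3)
(M(192 - 1*152, 547) + L(169)) + F = ((12 + (192 - 1*152)) + 97) + 5014/3 = ((12 + (192 - 152)) + 97) + 5014/3 = ((12 + 40) + 97) + 5014/3 = (52 + 97) + 5014/3 = 149 + 5014/3 = 5461/3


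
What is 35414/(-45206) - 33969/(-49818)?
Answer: -38108673/375345418 ≈ -0.10153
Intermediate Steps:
35414/(-45206) - 33969/(-49818) = 35414*(-1/45206) - 33969*(-1/49818) = -17707/22603 + 11323/16606 = -38108673/375345418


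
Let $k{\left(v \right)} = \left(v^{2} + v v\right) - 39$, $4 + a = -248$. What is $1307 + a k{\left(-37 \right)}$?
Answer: $-678841$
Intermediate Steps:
$a = -252$ ($a = -4 - 248 = -252$)
$k{\left(v \right)} = -39 + 2 v^{2}$ ($k{\left(v \right)} = \left(v^{2} + v^{2}\right) - 39 = 2 v^{2} - 39 = -39 + 2 v^{2}$)
$1307 + a k{\left(-37 \right)} = 1307 - 252 \left(-39 + 2 \left(-37\right)^{2}\right) = 1307 - 252 \left(-39 + 2 \cdot 1369\right) = 1307 - 252 \left(-39 + 2738\right) = 1307 - 680148 = -678841$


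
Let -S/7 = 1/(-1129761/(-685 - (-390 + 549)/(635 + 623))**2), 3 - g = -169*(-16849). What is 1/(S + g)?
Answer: -1787919087204/5091055066624933265 ≈ -3.5119e-7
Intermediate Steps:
g = -2847478 (g = 3 - (-169)*(-16849) = 3 - 1*2847481 = 3 - 2847481 = -2847478)
S = 5199968538247/1787919087204 (S = -7*(-(-685 - (-390 + 549)/(635 + 623))**2/1129761) = -7*(-(-685 - 159/1258)**2/1129761) = -7/((-1129761/((-861889/1258)**2))) = -7/((-1129761/742852648321/1582564)) = -7/((-1129761*1582564/742852648321)) = -7/(-1787919087204/742852648321) = -7*(-742852648321/1787919087204) = 5199968538247/1787919087204 ≈ 2.9084)
1/(S + g) = 1/(5199968538247/1787919087204 - 2847478) = 1/(-5091055066624933265/1787919087204) = -1787919087204/5091055066624933265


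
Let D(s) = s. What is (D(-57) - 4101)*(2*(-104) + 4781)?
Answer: -19014534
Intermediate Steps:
(D(-57) - 4101)*(2*(-104) + 4781) = (-57 - 4101)*(2*(-104) + 4781) = -4158*(-208 + 4781) = -4158*4573 = -19014534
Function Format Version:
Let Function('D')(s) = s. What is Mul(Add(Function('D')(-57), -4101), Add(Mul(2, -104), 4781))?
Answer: -19014534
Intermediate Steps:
Mul(Add(Function('D')(-57), -4101), Add(Mul(2, -104), 4781)) = Mul(Add(-57, -4101), Add(Mul(2, -104), 4781)) = Mul(-4158, Add(-208, 4781)) = Mul(-4158, 4573) = -19014534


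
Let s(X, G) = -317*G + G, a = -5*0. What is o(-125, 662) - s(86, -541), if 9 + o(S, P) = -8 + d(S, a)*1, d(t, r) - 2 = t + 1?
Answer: -171095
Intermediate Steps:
a = 0
d(t, r) = 3 + t (d(t, r) = 2 + (t + 1) = 2 + (1 + t) = 3 + t)
o(S, P) = -14 + S (o(S, P) = -9 + (-8 + (3 + S)*1) = -9 + (-8 + (3 + S)) = -9 + (-5 + S) = -14 + S)
s(X, G) = -316*G
o(-125, 662) - s(86, -541) = (-14 - 125) - (-316)*(-541) = -139 - 1*170956 = -139 - 170956 = -171095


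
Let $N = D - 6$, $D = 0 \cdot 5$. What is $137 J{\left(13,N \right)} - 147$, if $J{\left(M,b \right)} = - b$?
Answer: $675$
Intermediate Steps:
$D = 0$
$N = -6$ ($N = 0 - 6 = -6$)
$137 J{\left(13,N \right)} - 147 = 137 \left(\left(-1\right) \left(-6\right)\right) - 147 = 137 \cdot 6 - 147 = 822 - 147 = 675$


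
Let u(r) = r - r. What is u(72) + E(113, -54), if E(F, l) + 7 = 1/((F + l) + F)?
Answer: -1203/172 ≈ -6.9942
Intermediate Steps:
u(r) = 0
E(F, l) = -7 + 1/(l + 2*F) (E(F, l) = -7 + 1/((F + l) + F) = -7 + 1/(l + 2*F))
u(72) + E(113, -54) = 0 + (1 - 14*113 - 7*(-54))/(-54 + 2*113) = 0 + (1 - 1582 + 378)/(-54 + 226) = 0 - 1203/172 = -1203/172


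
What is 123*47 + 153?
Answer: 5934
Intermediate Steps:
123*47 + 153 = 5781 + 153 = 5934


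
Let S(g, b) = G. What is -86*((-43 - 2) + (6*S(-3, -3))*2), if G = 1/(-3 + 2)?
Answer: 4902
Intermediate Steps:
G = -1 (G = 1/(-1) = -1)
S(g, b) = -1
-86*((-43 - 2) + (6*S(-3, -3))*2) = -86*((-43 - 2) + (6*(-1))*2) = -86*(-45 - 6*2) = -86*(-45 - 12) = -86*(-57) = 4902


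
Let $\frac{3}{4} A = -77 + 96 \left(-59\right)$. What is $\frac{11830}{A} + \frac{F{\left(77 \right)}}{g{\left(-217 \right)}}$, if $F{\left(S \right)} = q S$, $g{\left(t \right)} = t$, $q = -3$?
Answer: $- \frac{171189}{355942} \approx -0.48095$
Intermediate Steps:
$A = - \frac{22964}{3}$ ($A = \frac{4 \left(-77 + 96 \left(-59\right)\right)}{3} = \frac{4 \left(-77 - 5664\right)}{3} = \frac{4}{3} \left(-5741\right) = - \frac{22964}{3} \approx -7654.7$)
$F{\left(S \right)} = - 3 S$
$\frac{11830}{A} + \frac{F{\left(77 \right)}}{g{\left(-217 \right)}} = \frac{11830}{- \frac{22964}{3}} + \frac{\left(-3\right) 77}{-217} = 11830 \left(- \frac{3}{22964}\right) - - \frac{33}{31} = - \frac{17745}{11482} + \frac{33}{31} = - \frac{171189}{355942}$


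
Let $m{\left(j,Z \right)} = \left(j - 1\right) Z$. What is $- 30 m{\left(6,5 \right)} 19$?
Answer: $-14250$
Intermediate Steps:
$m{\left(j,Z \right)} = Z \left(-1 + j\right)$ ($m{\left(j,Z \right)} = \left(-1 + j\right) Z = Z \left(-1 + j\right)$)
$- 30 m{\left(6,5 \right)} 19 = - 30 \cdot 5 \left(-1 + 6\right) 19 = - 30 \cdot 5 \cdot 5 \cdot 19 = \left(-30\right) 25 \cdot 19 = \left(-750\right) 19 = -14250$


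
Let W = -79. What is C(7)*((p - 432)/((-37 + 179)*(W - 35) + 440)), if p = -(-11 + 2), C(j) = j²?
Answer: 20727/15748 ≈ 1.3162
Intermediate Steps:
p = 9 (p = -1*(-9) = 9)
C(7)*((p - 432)/((-37 + 179)*(W - 35) + 440)) = 7²*((9 - 432)/((-37 + 179)*(-79 - 35) + 440)) = 49*(-423/(142*(-114) + 440)) = 49*(-423/(-16188 + 440)) = 49*(-423/(-15748)) = 49*(-423*(-1/15748)) = 49*(423/15748) = 20727/15748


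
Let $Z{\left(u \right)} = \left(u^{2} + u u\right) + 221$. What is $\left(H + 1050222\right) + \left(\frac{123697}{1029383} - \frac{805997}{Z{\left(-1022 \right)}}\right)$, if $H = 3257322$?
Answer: $\frac{319437883622137290}{74157780703} \approx 4.3075 \cdot 10^{6}$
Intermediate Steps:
$Z{\left(u \right)} = 221 + 2 u^{2}$ ($Z{\left(u \right)} = \left(u^{2} + u^{2}\right) + 221 = 2 u^{2} + 221 = 221 + 2 u^{2}$)
$\left(H + 1050222\right) + \left(\frac{123697}{1029383} - \frac{805997}{Z{\left(-1022 \right)}}\right) = \left(3257322 + 1050222\right) + \left(\frac{123697}{1029383} - \frac{805997}{221 + 2 \left(-1022\right)^{2}}\right) = 4307544 + \left(123697 \cdot \frac{1}{1029383} - \frac{805997}{221 + 2 \cdot 1044484}\right) = 4307544 + \left(\frac{123697}{1029383} - \frac{805997}{221 + 2088968}\right) = 4307544 + \left(\frac{123697}{1029383} - \frac{805997}{2089189}\right) = 4307544 + \left(\frac{123697}{1029383} - \frac{27793}{72041}\right) = 4307544 - \frac{19698386142}{74157780703} = \frac{319437883622137290}{74157780703}$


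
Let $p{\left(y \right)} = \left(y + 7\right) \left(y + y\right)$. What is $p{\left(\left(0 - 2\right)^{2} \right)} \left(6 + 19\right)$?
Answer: $2200$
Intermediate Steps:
$p{\left(y \right)} = 2 y \left(7 + y\right)$ ($p{\left(y \right)} = \left(7 + y\right) 2 y = 2 y \left(7 + y\right)$)
$p{\left(\left(0 - 2\right)^{2} \right)} \left(6 + 19\right) = 2 \left(0 - 2\right)^{2} \left(7 + \left(0 - 2\right)^{2}\right) \left(6 + 19\right) = 2 \left(-2\right)^{2} \left(7 + \left(-2\right)^{2}\right) 25 = 2 \cdot 4 \left(7 + 4\right) 25 = 2 \cdot 4 \cdot 11 \cdot 25 = 88 \cdot 25 = 2200$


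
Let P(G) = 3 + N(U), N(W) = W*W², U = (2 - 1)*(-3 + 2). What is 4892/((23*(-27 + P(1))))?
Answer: -4892/575 ≈ -8.5078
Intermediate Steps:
U = -1 (U = 1*(-1) = -1)
N(W) = W³
P(G) = 2 (P(G) = 3 + (-1)³ = 3 - 1 = 2)
4892/((23*(-27 + P(1)))) = 4892/((23*(-27 + 2))) = 4892/((23*(-25))) = 4892/(-575) = 4892*(-1/575) = -4892/575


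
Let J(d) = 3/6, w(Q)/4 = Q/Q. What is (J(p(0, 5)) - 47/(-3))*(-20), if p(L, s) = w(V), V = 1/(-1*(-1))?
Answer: -970/3 ≈ -323.33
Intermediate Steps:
V = 1 (V = 1/1 = 1)
w(Q) = 4 (w(Q) = 4*(Q/Q) = 4*1 = 4)
p(L, s) = 4
J(d) = ½ (J(d) = 3*(⅙) = ½)
(J(p(0, 5)) - 47/(-3))*(-20) = (½ - 47/(-3))*(-20) = (½ - 47*(-⅓))*(-20) = (½ + 47/3)*(-20) = (97/6)*(-20) = -970/3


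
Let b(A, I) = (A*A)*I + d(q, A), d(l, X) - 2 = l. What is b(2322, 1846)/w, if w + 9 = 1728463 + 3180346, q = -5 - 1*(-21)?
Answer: 4976524341/2454400 ≈ 2027.6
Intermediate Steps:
q = 16 (q = -5 + 21 = 16)
d(l, X) = 2 + l
b(A, I) = 18 + I*A**2 (b(A, I) = (A*A)*I + (2 + 16) = A**2*I + 18 = I*A**2 + 18 = 18 + I*A**2)
w = 4908800 (w = -9 + (1728463 + 3180346) = -9 + 4908809 = 4908800)
b(2322, 1846)/w = (18 + 1846*2322**2)/4908800 = (18 + 1846*5391684)*(1/4908800) = (18 + 9953048664)*(1/4908800) = 9953048682*(1/4908800) = 4976524341/2454400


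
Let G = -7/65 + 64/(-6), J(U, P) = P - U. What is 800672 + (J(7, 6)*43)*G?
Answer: 156221383/195 ≈ 8.0114e+5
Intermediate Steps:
G = -2101/195 (G = -7*1/65 + 64*(-⅙) = -7/65 - 32/3 = -2101/195 ≈ -10.774)
800672 + (J(7, 6)*43)*G = 800672 + ((6 - 1*7)*43)*(-2101/195) = 800672 + ((6 - 7)*43)*(-2101/195) = 800672 - 1*43*(-2101/195) = 800672 - 43*(-2101/195) = 800672 + 90343/195 = 156221383/195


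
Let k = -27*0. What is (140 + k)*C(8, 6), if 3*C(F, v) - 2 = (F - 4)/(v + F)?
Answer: 320/3 ≈ 106.67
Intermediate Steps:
k = 0
C(F, v) = ⅔ + (-4 + F)/(3*(F + v)) (C(F, v) = ⅔ + ((F - 4)/(v + F))/3 = ⅔ + ((-4 + F)/(F + v))/3 = ⅔ + (-4 + F)/(3*(F + v)))
(140 + k)*C(8, 6) = (140 + 0)*((-4/3 + 8 + (⅔)*6)/(8 + 6)) = 140*((-4/3 + 8 + 4)/14) = 140*((1/14)*(32/3)) = 140*(16/21) = 320/3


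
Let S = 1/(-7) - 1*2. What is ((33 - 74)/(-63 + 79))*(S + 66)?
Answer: -18327/112 ≈ -163.63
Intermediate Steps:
S = -15/7 (S = -⅐ - 2 = -15/7 ≈ -2.1429)
((33 - 74)/(-63 + 79))*(S + 66) = ((33 - 74)/(-63 + 79))*(-15/7 + 66) = -41/16*(447/7) = -41*1/16*(447/7) = -41/16*447/7 = -18327/112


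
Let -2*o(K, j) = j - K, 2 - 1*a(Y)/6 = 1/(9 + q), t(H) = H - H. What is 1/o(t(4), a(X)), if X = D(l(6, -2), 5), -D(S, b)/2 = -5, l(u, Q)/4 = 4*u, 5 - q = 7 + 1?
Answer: -2/11 ≈ -0.18182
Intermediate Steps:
q = -3 (q = 5 - (7 + 1) = 5 - 1*8 = 5 - 8 = -3)
l(u, Q) = 16*u (l(u, Q) = 4*(4*u) = 16*u)
D(S, b) = 10 (D(S, b) = -2*(-5) = 10)
t(H) = 0
X = 10
a(Y) = 11 (a(Y) = 12 - 6/(9 - 3) = 12 - 6/6 = 12 - 6*⅙ = 12 - 1 = 11)
o(K, j) = K/2 - j/2 (o(K, j) = -(j - K)/2 = K/2 - j/2)
1/o(t(4), a(X)) = 1/((½)*0 - ½*11) = 1/(0 - 11/2) = 1/(-11/2) = -2/11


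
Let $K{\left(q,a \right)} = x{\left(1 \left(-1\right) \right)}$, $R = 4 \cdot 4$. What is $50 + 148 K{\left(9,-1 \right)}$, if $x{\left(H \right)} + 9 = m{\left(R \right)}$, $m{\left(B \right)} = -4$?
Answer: $-1874$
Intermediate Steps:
$R = 16$
$x{\left(H \right)} = -13$ ($x{\left(H \right)} = -9 - 4 = -13$)
$K{\left(q,a \right)} = -13$
$50 + 148 K{\left(9,-1 \right)} = 50 + 148 \left(-13\right) = 50 - 1924 = -1874$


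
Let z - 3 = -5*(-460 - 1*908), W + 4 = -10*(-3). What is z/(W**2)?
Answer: 6843/676 ≈ 10.123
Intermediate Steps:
W = 26 (W = -4 - 10*(-3) = -4 + 30 = 26)
z = 6843 (z = 3 - 5*(-460 - 1*908) = 3 - 5*(-460 - 908) = 3 - 5*(-1368) = 3 + 6840 = 6843)
z/(W**2) = 6843/(26**2) = 6843/676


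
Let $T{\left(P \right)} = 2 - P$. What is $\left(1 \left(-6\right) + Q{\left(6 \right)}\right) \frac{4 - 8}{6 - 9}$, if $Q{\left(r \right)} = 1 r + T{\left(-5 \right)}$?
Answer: $\frac{28}{3} \approx 9.3333$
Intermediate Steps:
$Q{\left(r \right)} = 7 + r$ ($Q{\left(r \right)} = 1 r + \left(2 - -5\right) = r + \left(2 + 5\right) = r + 7 = 7 + r$)
$\left(1 \left(-6\right) + Q{\left(6 \right)}\right) \frac{4 - 8}{6 - 9} = \left(1 \left(-6\right) + \left(7 + 6\right)\right) \frac{4 - 8}{6 - 9} = \left(-6 + 13\right) \left(- \frac{4}{-3}\right) = 7 \left(\left(-4\right) \left(- \frac{1}{3}\right)\right) = 7 \cdot \frac{4}{3} = \frac{28}{3}$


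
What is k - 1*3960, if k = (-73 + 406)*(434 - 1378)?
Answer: -318312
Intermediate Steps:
k = -314352 (k = 333*(-944) = -314352)
k - 1*3960 = -314352 - 1*3960 = -314352 - 3960 = -318312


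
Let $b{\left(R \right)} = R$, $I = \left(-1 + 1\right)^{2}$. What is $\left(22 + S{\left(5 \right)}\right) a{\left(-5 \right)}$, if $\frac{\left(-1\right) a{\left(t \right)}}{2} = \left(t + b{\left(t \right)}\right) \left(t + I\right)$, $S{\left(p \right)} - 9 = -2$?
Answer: $-2900$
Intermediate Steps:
$S{\left(p \right)} = 7$ ($S{\left(p \right)} = 9 - 2 = 7$)
$I = 0$ ($I = 0^{2} = 0$)
$a{\left(t \right)} = - 4 t^{2}$ ($a{\left(t \right)} = - 2 \left(t + t\right) \left(t + 0\right) = - 2 \cdot 2 t t = - 2 \cdot 2 t^{2} = - 4 t^{2}$)
$\left(22 + S{\left(5 \right)}\right) a{\left(-5 \right)} = \left(22 + 7\right) \left(- 4 \left(-5\right)^{2}\right) = 29 \left(\left(-4\right) 25\right) = 29 \left(-100\right) = -2900$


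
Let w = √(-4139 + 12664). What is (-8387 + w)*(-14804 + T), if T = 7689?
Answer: 59673505 - 35575*√341 ≈ 5.9017e+7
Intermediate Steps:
w = 5*√341 (w = √8525 = 5*√341 ≈ 92.331)
(-8387 + w)*(-14804 + T) = (-8387 + 5*√341)*(-14804 + 7689) = (-8387 + 5*√341)*(-7115) = 59673505 - 35575*√341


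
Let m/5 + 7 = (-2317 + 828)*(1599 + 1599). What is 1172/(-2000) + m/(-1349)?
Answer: 11904177243/674500 ≈ 17649.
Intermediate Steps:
m = -23809145 (m = -35 + 5*((-2317 + 828)*(1599 + 1599)) = -35 + 5*(-1489*3198) = -35 + 5*(-4761822) = -35 - 23809110 = -23809145)
1172/(-2000) + m/(-1349) = 1172/(-2000) - 23809145/(-1349) = 1172*(-1/2000) - 23809145*(-1/1349) = -293/500 + 23809145/1349 = 11904177243/674500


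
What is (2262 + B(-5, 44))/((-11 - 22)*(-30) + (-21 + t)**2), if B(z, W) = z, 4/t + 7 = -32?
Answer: 3432897/2183119 ≈ 1.5725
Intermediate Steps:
t = -4/39 (t = 4/(-7 - 32) = 4/(-39) = 4*(-1/39) = -4/39 ≈ -0.10256)
(2262 + B(-5, 44))/((-11 - 22)*(-30) + (-21 + t)**2) = (2262 - 5)/((-11 - 22)*(-30) + (-21 - 4/39)**2) = 2257/(-33*(-30) + (-823/39)**2) = 2257/(990 + 677329/1521) = 2257/(2183119/1521) = 2257*(1521/2183119) = 3432897/2183119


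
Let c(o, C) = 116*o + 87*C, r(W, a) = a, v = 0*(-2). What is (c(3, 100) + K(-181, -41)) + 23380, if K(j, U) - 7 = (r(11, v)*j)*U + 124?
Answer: 32559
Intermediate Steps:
v = 0
c(o, C) = 87*C + 116*o
K(j, U) = 131 (K(j, U) = 7 + ((0*j)*U + 124) = 7 + (0*U + 124) = 7 + (0 + 124) = 7 + 124 = 131)
(c(3, 100) + K(-181, -41)) + 23380 = ((87*100 + 116*3) + 131) + 23380 = ((8700 + 348) + 131) + 23380 = (9048 + 131) + 23380 = 9179 + 23380 = 32559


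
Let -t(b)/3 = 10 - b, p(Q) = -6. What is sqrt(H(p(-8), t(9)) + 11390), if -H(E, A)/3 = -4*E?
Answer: sqrt(11318) ≈ 106.39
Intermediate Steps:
t(b) = -30 + 3*b (t(b) = -3*(10 - b) = -30 + 3*b)
H(E, A) = 12*E (H(E, A) = -(-12)*E = 12*E)
sqrt(H(p(-8), t(9)) + 11390) = sqrt(12*(-6) + 11390) = sqrt(-72 + 11390) = sqrt(11318)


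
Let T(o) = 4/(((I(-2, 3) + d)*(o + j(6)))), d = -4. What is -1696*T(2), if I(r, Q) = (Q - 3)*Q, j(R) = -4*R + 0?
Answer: -848/11 ≈ -77.091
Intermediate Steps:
j(R) = -4*R
I(r, Q) = Q*(-3 + Q) (I(r, Q) = (-3 + Q)*Q = Q*(-3 + Q))
T(o) = 4/(96 - 4*o) (T(o) = 4/(((3*(-3 + 3) - 4)*(o - 4*6))) = 4/(((3*0 - 4)*(o - 24))) = 4/(((0 - 4)*(-24 + o))) = 4/((-4*(-24 + o))) = 4/(96 - 4*o))
-1696*T(2) = -(-1696)/(-24 + 2) = -(-1696)/(-22) = -(-1696)*(-1)/22 = -1696*1/22 = -848/11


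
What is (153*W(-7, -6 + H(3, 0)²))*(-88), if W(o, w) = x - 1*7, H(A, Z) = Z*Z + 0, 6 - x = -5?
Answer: -53856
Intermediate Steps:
x = 11 (x = 6 - 1*(-5) = 6 + 5 = 11)
H(A, Z) = Z² (H(A, Z) = Z² + 0 = Z²)
W(o, w) = 4 (W(o, w) = 11 - 1*7 = 11 - 7 = 4)
(153*W(-7, -6 + H(3, 0)²))*(-88) = (153*4)*(-88) = 612*(-88) = -53856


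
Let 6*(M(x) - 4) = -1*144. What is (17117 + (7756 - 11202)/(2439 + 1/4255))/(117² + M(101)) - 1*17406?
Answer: -1234485207815946/70928071937 ≈ -17405.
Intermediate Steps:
M(x) = -20 (M(x) = 4 + (-1*144)/6 = 4 + (⅙)*(-144) = 4 - 24 = -20)
(17117 + (7756 - 11202)/(2439 + 1/4255))/(117² + M(101)) - 1*17406 = (17117 + (7756 - 11202)/(2439 + 1/4255))/(117² - 20) - 1*17406 = (17117 - 3446/(2439 + 1/4255))/(13689 - 20) - 17406 = (17117 - 3446/10377946/4255)/13669 - 17406 = (17117 - 3446*4255/10377946)*(1/13669) - 17406 = (17117 - 7331365/5188973)*(1/13669) - 17406 = (88812319476/5188973)*(1/13669) - 17406 = 88812319476/70928071937 - 17406 = -1234485207815946/70928071937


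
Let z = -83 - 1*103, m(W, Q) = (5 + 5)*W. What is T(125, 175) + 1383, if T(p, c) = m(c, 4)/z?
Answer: 127744/93 ≈ 1373.6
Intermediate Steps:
m(W, Q) = 10*W
z = -186 (z = -83 - 103 = -186)
T(p, c) = -5*c/93 (T(p, c) = (10*c)/(-186) = (10*c)*(-1/186) = -5*c/93)
T(125, 175) + 1383 = -5/93*175 + 1383 = -875/93 + 1383 = 127744/93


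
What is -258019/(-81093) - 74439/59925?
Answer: 3141768916/1619832675 ≈ 1.9396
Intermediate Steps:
-258019/(-81093) - 74439/59925 = -258019*(-1/81093) - 74439*1/59925 = 258019/81093 - 24813/19975 = 3141768916/1619832675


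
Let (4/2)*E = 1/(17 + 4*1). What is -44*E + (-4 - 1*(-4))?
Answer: -22/21 ≈ -1.0476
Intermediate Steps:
E = 1/42 (E = 1/(2*(17 + 4*1)) = 1/(2*(17 + 4)) = (1/2)/21 = (1/2)*(1/21) = 1/42 ≈ 0.023810)
-44*E + (-4 - 1*(-4)) = -44*1/42 + (-4 - 1*(-4)) = -22/21 + (-4 + 4) = -22/21 + 0 = -22/21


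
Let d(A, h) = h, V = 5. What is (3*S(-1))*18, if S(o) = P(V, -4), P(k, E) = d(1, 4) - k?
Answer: -54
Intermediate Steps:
P(k, E) = 4 - k
S(o) = -1 (S(o) = 4 - 1*5 = 4 - 5 = -1)
(3*S(-1))*18 = (3*(-1))*18 = -3*18 = -54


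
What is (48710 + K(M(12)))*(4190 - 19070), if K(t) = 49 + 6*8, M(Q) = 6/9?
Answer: -726248160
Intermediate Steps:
M(Q) = ⅔ (M(Q) = 6*(⅑) = ⅔)
K(t) = 97 (K(t) = 49 + 48 = 97)
(48710 + K(M(12)))*(4190 - 19070) = (48710 + 97)*(4190 - 19070) = 48807*(-14880) = -726248160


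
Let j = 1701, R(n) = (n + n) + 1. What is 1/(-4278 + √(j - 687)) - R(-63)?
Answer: 381254912/3050045 - 13*√6/18300270 ≈ 125.00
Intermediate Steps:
R(n) = 1 + 2*n (R(n) = 2*n + 1 = 1 + 2*n)
1/(-4278 + √(j - 687)) - R(-63) = 1/(-4278 + √(1701 - 687)) - (1 + 2*(-63)) = 1/(-4278 + √1014) - (1 - 126) = 1/(-4278 + 13*√6) - 1*(-125) = 1/(-4278 + 13*√6) + 125 = 125 + 1/(-4278 + 13*√6)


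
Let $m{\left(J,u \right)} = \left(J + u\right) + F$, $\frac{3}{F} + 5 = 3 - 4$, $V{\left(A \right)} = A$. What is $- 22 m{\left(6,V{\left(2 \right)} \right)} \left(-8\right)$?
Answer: $1320$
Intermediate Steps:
$F = - \frac{1}{2}$ ($F = \frac{3}{-5 + \left(3 - 4\right)} = \frac{3}{-5 - 1} = \frac{3}{-6} = 3 \left(- \frac{1}{6}\right) = - \frac{1}{2} \approx -0.5$)
$m{\left(J,u \right)} = - \frac{1}{2} + J + u$ ($m{\left(J,u \right)} = \left(J + u\right) - \frac{1}{2} = - \frac{1}{2} + J + u$)
$- 22 m{\left(6,V{\left(2 \right)} \right)} \left(-8\right) = - 22 \left(- \frac{1}{2} + 6 + 2\right) \left(-8\right) = \left(-22\right) \frac{15}{2} \left(-8\right) = \left(-165\right) \left(-8\right) = 1320$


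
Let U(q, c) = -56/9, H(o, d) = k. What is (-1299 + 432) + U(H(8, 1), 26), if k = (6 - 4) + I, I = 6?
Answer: -7859/9 ≈ -873.22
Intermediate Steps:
k = 8 (k = (6 - 4) + 6 = 2 + 6 = 8)
H(o, d) = 8
U(q, c) = -56/9 (U(q, c) = -56*⅑ = -56/9)
(-1299 + 432) + U(H(8, 1), 26) = (-1299 + 432) - 56/9 = -867 - 56/9 = -7859/9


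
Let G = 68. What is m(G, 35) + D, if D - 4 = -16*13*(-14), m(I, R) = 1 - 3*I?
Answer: 2713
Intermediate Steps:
D = 2916 (D = 4 - 16*13*(-14) = 4 - 208*(-14) = 4 + 2912 = 2916)
m(G, 35) + D = (1 - 3*68) + 2916 = (1 - 204) + 2916 = -203 + 2916 = 2713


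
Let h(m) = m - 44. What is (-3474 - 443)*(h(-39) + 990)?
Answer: -3552719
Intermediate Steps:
h(m) = -44 + m
(-3474 - 443)*(h(-39) + 990) = (-3474 - 443)*((-44 - 39) + 990) = -3917*(-83 + 990) = -3917*907 = -3552719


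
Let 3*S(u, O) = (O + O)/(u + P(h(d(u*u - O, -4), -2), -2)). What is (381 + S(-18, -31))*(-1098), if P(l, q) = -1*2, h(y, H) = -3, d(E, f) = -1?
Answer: -2097363/5 ≈ -4.1947e+5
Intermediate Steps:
P(l, q) = -2
S(u, O) = 2*O/(3*(-2 + u)) (S(u, O) = ((O + O)/(u - 2))/3 = ((2*O)/(-2 + u))/3 = (2*O/(-2 + u))/3 = 2*O/(3*(-2 + u)))
(381 + S(-18, -31))*(-1098) = (381 + (⅔)*(-31)/(-2 - 18))*(-1098) = (381 + (⅔)*(-31)/(-20))*(-1098) = (381 + (⅔)*(-31)*(-1/20))*(-1098) = (381 + 31/30)*(-1098) = (11461/30)*(-1098) = -2097363/5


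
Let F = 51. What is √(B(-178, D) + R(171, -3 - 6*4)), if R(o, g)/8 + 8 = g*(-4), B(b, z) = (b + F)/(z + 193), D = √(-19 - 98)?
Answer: √((154273 + 2400*I*√13)/(193 + 3*I*√13)) ≈ 28.273 + 0.00065*I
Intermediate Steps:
D = 3*I*√13 (D = √(-117) = 3*I*√13 ≈ 10.817*I)
B(b, z) = (51 + b)/(193 + z) (B(b, z) = (b + 51)/(z + 193) = (51 + b)/(193 + z))
R(o, g) = -64 - 32*g (R(o, g) = -64 + 8*(g*(-4)) = -64 + 8*(-4*g) = -64 - 32*g)
√(B(-178, D) + R(171, -3 - 6*4)) = √((51 - 178)/(193 + 3*I*√13) + (-64 - 32*(-3 - 6*4))) = √(-127/(193 + 3*I*√13) + (-64 - 32*(-3 - 24))) = √(-127/(193 + 3*I*√13) + (-64 - 32*(-27))) = √(-127/(193 + 3*I*√13) + (-64 + 864)) = √(-127/(193 + 3*I*√13) + 800) = √(800 - 127/(193 + 3*I*√13))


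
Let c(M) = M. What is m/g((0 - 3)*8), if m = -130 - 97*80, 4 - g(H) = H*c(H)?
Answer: 3945/286 ≈ 13.794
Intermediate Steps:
g(H) = 4 - H**2 (g(H) = 4 - H*H = 4 - H**2)
m = -7890 (m = -130 - 7760 = -7890)
m/g((0 - 3)*8) = -7890/(4 - ((0 - 3)*8)**2) = -7890/(4 - (-3*8)**2) = -7890/(4 - 1*(-24)**2) = -7890/(4 - 1*576) = -7890/(4 - 576) = -7890/(-572) = -7890*(-1/572) = 3945/286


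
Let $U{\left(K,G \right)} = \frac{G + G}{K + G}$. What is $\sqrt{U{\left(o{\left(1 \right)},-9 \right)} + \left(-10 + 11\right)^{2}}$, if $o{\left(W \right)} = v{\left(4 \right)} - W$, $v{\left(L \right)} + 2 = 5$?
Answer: $\frac{5 \sqrt{7}}{7} \approx 1.8898$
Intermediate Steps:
$v{\left(L \right)} = 3$ ($v{\left(L \right)} = -2 + 5 = 3$)
$o{\left(W \right)} = 3 - W$
$U{\left(K,G \right)} = \frac{2 G}{G + K}$
$\sqrt{U{\left(o{\left(1 \right)},-9 \right)} + \left(-10 + 11\right)^{2}} = \sqrt{2 \left(-9\right) \frac{1}{-9 + \left(3 - 1\right)} + \left(-10 + 11\right)^{2}} = \sqrt{2 \left(-9\right) \frac{1}{-9 + \left(3 - 1\right)} + 1^{2}} = \sqrt{2 \left(-9\right) \frac{1}{-9 + 2} + 1} = \sqrt{2 \left(-9\right) \frac{1}{-7} + 1} = \sqrt{2 \left(-9\right) \left(- \frac{1}{7}\right) + 1} = \sqrt{\frac{18}{7} + 1} = \sqrt{\frac{25}{7}} = \frac{5 \sqrt{7}}{7}$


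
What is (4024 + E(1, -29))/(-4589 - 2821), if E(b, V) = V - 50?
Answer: -263/494 ≈ -0.53239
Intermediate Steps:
E(b, V) = -50 + V
(4024 + E(1, -29))/(-4589 - 2821) = (4024 + (-50 - 29))/(-4589 - 2821) = (4024 - 79)/(-7410) = 3945*(-1/7410) = -263/494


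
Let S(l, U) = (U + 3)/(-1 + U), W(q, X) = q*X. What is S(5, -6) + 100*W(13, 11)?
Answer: 100103/7 ≈ 14300.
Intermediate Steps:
W(q, X) = X*q
S(l, U) = (3 + U)/(-1 + U)
S(5, -6) + 100*W(13, 11) = (3 - 6)/(-1 - 6) + 100*(11*13) = -3/(-7) + 100*143 = -⅐*(-3) + 14300 = 3/7 + 14300 = 100103/7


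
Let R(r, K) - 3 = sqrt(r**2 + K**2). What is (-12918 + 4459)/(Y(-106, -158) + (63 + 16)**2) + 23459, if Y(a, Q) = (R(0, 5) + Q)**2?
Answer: 674226660/28741 ≈ 23459.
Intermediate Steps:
R(r, K) = 3 + sqrt(K**2 + r**2) (R(r, K) = 3 + sqrt(r**2 + K**2) = 3 + sqrt(K**2 + r**2))
Y(a, Q) = (8 + Q)**2 (Y(a, Q) = ((3 + sqrt(5**2 + 0**2)) + Q)**2 = ((3 + sqrt(25 + 0)) + Q)**2 = ((3 + sqrt(25)) + Q)**2 = ((3 + 5) + Q)**2 = (8 + Q)**2)
(-12918 + 4459)/(Y(-106, -158) + (63 + 16)**2) + 23459 = (-12918 + 4459)/((8 - 158)**2 + (63 + 16)**2) + 23459 = -8459/((-150)**2 + 79**2) + 23459 = -8459/(22500 + 6241) + 23459 = -8459/28741 + 23459 = 674226660/28741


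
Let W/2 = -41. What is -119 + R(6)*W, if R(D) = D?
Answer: -611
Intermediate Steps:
W = -82 (W = 2*(-41) = -82)
-119 + R(6)*W = -119 + 6*(-82) = -119 - 492 = -611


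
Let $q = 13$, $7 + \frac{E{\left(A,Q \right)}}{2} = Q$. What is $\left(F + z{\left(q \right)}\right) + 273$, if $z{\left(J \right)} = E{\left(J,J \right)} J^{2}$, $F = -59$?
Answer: $2242$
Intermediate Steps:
$E{\left(A,Q \right)} = -14 + 2 Q$
$z{\left(J \right)} = J^{2} \left(-14 + 2 J\right)$ ($z{\left(J \right)} = \left(-14 + 2 J\right) J^{2} = J^{2} \left(-14 + 2 J\right)$)
$\left(F + z{\left(q \right)}\right) + 273 = \left(-59 + 2 \cdot 13^{2} \left(-7 + 13\right)\right) + 273 = \left(-59 + 2 \cdot 169 \cdot 6\right) + 273 = \left(-59 + 2028\right) + 273 = 1969 + 273 = 2242$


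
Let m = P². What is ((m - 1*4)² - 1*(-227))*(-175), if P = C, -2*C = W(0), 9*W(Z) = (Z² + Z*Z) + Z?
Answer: -42525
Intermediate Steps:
W(Z) = Z/9 + 2*Z²/9 (W(Z) = ((Z² + Z*Z) + Z)/9 = ((Z² + Z²) + Z)/9 = (2*Z² + Z)/9 = (Z + 2*Z²)/9 = Z/9 + 2*Z²/9)
C = 0 (C = -0*(1 + 2*0)/18 = -0*(1 + 0)/18 = -0/18 = -½*0 = 0)
P = 0
m = 0 (m = 0² = 0)
((m - 1*4)² - 1*(-227))*(-175) = ((0 - 1*4)² - 1*(-227))*(-175) = ((0 - 4)² + 227)*(-175) = ((-4)² + 227)*(-175) = (16 + 227)*(-175) = 243*(-175) = -42525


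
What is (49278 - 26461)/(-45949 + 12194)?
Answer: -22817/33755 ≈ -0.67596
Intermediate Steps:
(49278 - 26461)/(-45949 + 12194) = 22817/(-33755) = 22817*(-1/33755) = -22817/33755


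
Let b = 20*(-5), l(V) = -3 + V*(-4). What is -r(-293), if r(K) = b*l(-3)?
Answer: 900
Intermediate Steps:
l(V) = -3 - 4*V
b = -100
r(K) = -900 (r(K) = -100*(-3 - 4*(-3)) = -100*(-3 + 12) = -100*9 = -900)
-r(-293) = -1*(-900) = 900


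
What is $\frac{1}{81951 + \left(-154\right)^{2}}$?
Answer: $\frac{1}{105667} \approx 9.4637 \cdot 10^{-6}$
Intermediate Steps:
$\frac{1}{81951 + \left(-154\right)^{2}} = \frac{1}{81951 + 23716} = \frac{1}{105667}$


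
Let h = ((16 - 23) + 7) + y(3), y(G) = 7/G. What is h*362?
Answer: 2534/3 ≈ 844.67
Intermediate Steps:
h = 7/3 (h = ((16 - 23) + 7) + 7/3 = (-7 + 7) + 7*(⅓) = 0 + 7/3 = 7/3 ≈ 2.3333)
h*362 = (7/3)*362 = 2534/3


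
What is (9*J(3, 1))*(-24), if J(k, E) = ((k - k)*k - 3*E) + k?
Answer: 0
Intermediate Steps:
J(k, E) = k - 3*E (J(k, E) = (0*k - 3*E) + k = (0 - 3*E) + k = -3*E + k = k - 3*E)
(9*J(3, 1))*(-24) = (9*(3 - 3*1))*(-24) = (9*(3 - 3))*(-24) = (9*0)*(-24) = 0*(-24) = 0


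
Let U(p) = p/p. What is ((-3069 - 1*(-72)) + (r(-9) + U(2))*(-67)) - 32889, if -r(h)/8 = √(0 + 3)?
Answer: -35953 + 536*√3 ≈ -35025.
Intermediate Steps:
U(p) = 1
r(h) = -8*√3 (r(h) = -8*√(0 + 3) = -8*√3)
((-3069 - 1*(-72)) + (r(-9) + U(2))*(-67)) - 32889 = ((-3069 - 1*(-72)) + (-8*√3 + 1)*(-67)) - 32889 = ((-3069 + 72) + (1 - 8*√3)*(-67)) - 32889 = (-2997 + (-67 + 536*√3)) - 32889 = (-3064 + 536*√3) - 32889 = -35953 + 536*√3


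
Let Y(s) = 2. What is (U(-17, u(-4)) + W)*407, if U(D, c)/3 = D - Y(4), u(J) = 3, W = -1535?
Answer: -647944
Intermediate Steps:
U(D, c) = -6 + 3*D (U(D, c) = 3*(D - 1*2) = 3*(D - 2) = 3*(-2 + D) = -6 + 3*D)
(U(-17, u(-4)) + W)*407 = ((-6 + 3*(-17)) - 1535)*407 = ((-6 - 51) - 1535)*407 = (-57 - 1535)*407 = -1592*407 = -647944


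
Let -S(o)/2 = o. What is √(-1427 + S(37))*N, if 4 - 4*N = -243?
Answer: 247*I*√1501/4 ≈ 2392.4*I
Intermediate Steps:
N = 247/4 (N = 1 - ¼*(-243) = 1 + 243/4 = 247/4 ≈ 61.750)
S(o) = -2*o
√(-1427 + S(37))*N = √(-1427 - 2*37)*(247/4) = √(-1427 - 74)*(247/4) = √(-1501)*(247/4) = (I*√1501)*(247/4) = 247*I*√1501/4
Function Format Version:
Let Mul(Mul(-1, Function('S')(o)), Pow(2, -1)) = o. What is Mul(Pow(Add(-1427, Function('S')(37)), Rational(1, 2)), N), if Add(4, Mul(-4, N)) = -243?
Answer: Mul(Rational(247, 4), I, Pow(1501, Rational(1, 2))) ≈ Mul(2392.4, I)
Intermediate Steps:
N = Rational(247, 4) (N = Add(1, Mul(Rational(-1, 4), -243)) = Add(1, Rational(243, 4)) = Rational(247, 4) ≈ 61.750)
Function('S')(o) = Mul(-2, o)
Mul(Pow(Add(-1427, Function('S')(37)), Rational(1, 2)), N) = Mul(Pow(Add(-1427, Mul(-2, 37)), Rational(1, 2)), Rational(247, 4)) = Mul(Pow(Add(-1427, -74), Rational(1, 2)), Rational(247, 4)) = Mul(Pow(-1501, Rational(1, 2)), Rational(247, 4)) = Mul(Mul(I, Pow(1501, Rational(1, 2))), Rational(247, 4)) = Mul(Rational(247, 4), I, Pow(1501, Rational(1, 2)))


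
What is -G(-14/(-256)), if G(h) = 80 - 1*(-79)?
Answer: -159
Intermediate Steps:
G(h) = 159 (G(h) = 80 + 79 = 159)
-G(-14/(-256)) = -1*159 = -159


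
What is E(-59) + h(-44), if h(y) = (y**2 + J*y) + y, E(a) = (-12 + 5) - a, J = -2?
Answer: 2032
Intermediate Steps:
E(a) = -7 - a
h(y) = y**2 - y (h(y) = (y**2 - 2*y) + y = y**2 - y)
E(-59) + h(-44) = (-7 - 1*(-59)) - 44*(-1 - 44) = (-7 + 59) - 44*(-45) = 52 + 1980 = 2032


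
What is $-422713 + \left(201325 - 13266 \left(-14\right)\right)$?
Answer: $-35664$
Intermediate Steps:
$-422713 + \left(201325 - 13266 \left(-14\right)\right) = -422713 + \left(201325 - -185724\right) = -422713 + \left(201325 + 185724\right) = -422713 + 387049 = -35664$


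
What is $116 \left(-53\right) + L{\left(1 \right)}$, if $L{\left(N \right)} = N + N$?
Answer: $-6146$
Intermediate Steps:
$L{\left(N \right)} = 2 N$
$116 \left(-53\right) + L{\left(1 \right)} = 116 \left(-53\right) + 2 \cdot 1 = -6148 + 2 = -6146$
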